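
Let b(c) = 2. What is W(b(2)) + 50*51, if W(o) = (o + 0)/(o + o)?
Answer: 5101/2 ≈ 2550.5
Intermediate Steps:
W(o) = 1/2 (W(o) = o/((2*o)) = o*(1/(2*o)) = 1/2)
W(b(2)) + 50*51 = 1/2 + 50*51 = 1/2 + 2550 = 5101/2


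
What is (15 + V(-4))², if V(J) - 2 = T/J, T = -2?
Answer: 1225/4 ≈ 306.25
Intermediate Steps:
V(J) = 2 - 2/J
(15 + V(-4))² = (15 + (2 - 2/(-4)))² = (15 + (2 - 2*(-¼)))² = (15 + (2 + ½))² = (15 + 5/2)² = (35/2)² = 1225/4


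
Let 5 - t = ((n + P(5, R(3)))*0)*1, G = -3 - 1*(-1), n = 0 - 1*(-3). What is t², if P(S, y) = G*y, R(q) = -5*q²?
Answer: 25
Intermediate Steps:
n = 3 (n = 0 + 3 = 3)
G = -2 (G = -3 + 1 = -2)
P(S, y) = -2*y
t = 5 (t = 5 - (3 - (-10)*3²)*0 = 5 - (3 - (-10)*9)*0 = 5 - (3 - 2*(-45))*0 = 5 - (3 + 90)*0 = 5 - 93*0 = 5 - 0 = 5 - 1*0 = 5 + 0 = 5)
t² = 5² = 25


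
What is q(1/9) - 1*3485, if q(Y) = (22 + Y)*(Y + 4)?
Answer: -274922/81 ≈ -3394.1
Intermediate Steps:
q(Y) = (4 + Y)*(22 + Y) (q(Y) = (22 + Y)*(4 + Y) = (4 + Y)*(22 + Y))
q(1/9) - 1*3485 = (88 + (1/9)² + 26/9) - 1*3485 = (88 + (⅑)² + 26*(⅑)) - 3485 = (88 + 1/81 + 26/9) - 3485 = 7363/81 - 3485 = -274922/81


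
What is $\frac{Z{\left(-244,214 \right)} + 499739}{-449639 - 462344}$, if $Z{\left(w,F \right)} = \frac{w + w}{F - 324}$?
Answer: $- \frac{27485889}{50159065} \approx -0.54797$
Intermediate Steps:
$Z{\left(w,F \right)} = \frac{2 w}{-324 + F}$
$\frac{Z{\left(-244,214 \right)} + 499739}{-449639 - 462344} = \frac{2 \left(-244\right) \frac{1}{-324 + 214} + 499739}{-449639 - 462344} = \frac{2 \left(-244\right) \frac{1}{-110} + 499739}{-911983} = \left(2 \left(-244\right) \left(- \frac{1}{110}\right) + 499739\right) \left(- \frac{1}{911983}\right) = \left(\frac{244}{55} + 499739\right) \left(- \frac{1}{911983}\right) = \frac{27485889}{55} \left(- \frac{1}{911983}\right) = - \frac{27485889}{50159065}$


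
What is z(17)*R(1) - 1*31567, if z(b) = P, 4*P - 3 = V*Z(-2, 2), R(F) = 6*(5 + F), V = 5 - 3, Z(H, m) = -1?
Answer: -31558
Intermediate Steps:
V = 2
R(F) = 30 + 6*F
P = ¼ (P = ¾ + (2*(-1))/4 = ¾ + (¼)*(-2) = ¾ - ½ = ¼ ≈ 0.25000)
z(b) = ¼
z(17)*R(1) - 1*31567 = (30 + 6*1)/4 - 1*31567 = (30 + 6)/4 - 31567 = (¼)*36 - 31567 = 9 - 31567 = -31558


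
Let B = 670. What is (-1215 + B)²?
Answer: 297025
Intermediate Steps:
(-1215 + B)² = (-1215 + 670)² = (-545)² = 297025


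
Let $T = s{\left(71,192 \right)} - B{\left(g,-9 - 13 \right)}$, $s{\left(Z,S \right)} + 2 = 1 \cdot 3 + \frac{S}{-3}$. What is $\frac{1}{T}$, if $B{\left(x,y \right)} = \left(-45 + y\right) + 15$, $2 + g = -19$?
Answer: $- \frac{1}{11} \approx -0.090909$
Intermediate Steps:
$g = -21$ ($g = -2 - 19 = -21$)
$B{\left(x,y \right)} = -30 + y$
$s{\left(Z,S \right)} = 1 - \frac{S}{3}$ ($s{\left(Z,S \right)} = -2 + \left(1 \cdot 3 + \frac{S}{-3}\right) = -2 + \left(3 + S \left(- \frac{1}{3}\right)\right) = -2 - \left(-3 + \frac{S}{3}\right) = 1 - \frac{S}{3}$)
$T = -11$ ($T = \left(1 - 64\right) - \left(-30 - 22\right) = -63 - \left(-30 - 22\right) = -63 - -52 = -63 + 52 = -11$)
$\frac{1}{T} = \frac{1}{-11} = - \frac{1}{11}$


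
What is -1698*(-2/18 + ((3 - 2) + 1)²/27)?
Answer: -566/9 ≈ -62.889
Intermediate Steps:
-1698*(-2/18 + ((3 - 2) + 1)²/27) = -1698*(-2*1/18 + (1 + 1)²*(1/27)) = -1698*(-⅑ + 2²*(1/27)) = -1698*(-⅑ + 4*(1/27)) = -1698*(-⅑ + 4/27) = -1698*1/27 = -566/9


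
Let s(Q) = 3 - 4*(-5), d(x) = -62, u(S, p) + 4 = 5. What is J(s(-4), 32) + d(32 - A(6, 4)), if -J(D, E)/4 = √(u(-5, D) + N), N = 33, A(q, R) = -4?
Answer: -62 - 4*√34 ≈ -85.324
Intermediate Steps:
u(S, p) = 1 (u(S, p) = -4 + 5 = 1)
s(Q) = 23 (s(Q) = 3 + 20 = 23)
J(D, E) = -4*√34 (J(D, E) = -4*√(1 + 33) = -4*√34)
J(s(-4), 32) + d(32 - A(6, 4)) = -4*√34 - 62 = -62 - 4*√34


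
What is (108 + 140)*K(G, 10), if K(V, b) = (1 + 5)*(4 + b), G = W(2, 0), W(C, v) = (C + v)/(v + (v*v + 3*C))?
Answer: 20832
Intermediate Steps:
W(C, v) = (C + v)/(v + v² + 3*C) (W(C, v) = (C + v)/(v + (v² + 3*C)) = (C + v)/(v + v² + 3*C))
G = ⅓ (G = (2 + 0)/(0 + 0² + 3*2) = 2/(0 + 0 + 6) = 2/6 = (⅙)*2 = ⅓ ≈ 0.33333)
K(V, b) = 24 + 6*b (K(V, b) = 6*(4 + b) = 24 + 6*b)
(108 + 140)*K(G, 10) = (108 + 140)*(24 + 6*10) = 248*(24 + 60) = 248*84 = 20832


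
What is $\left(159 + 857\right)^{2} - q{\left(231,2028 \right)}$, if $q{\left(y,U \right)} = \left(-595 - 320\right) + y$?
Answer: $1032940$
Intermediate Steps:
$q{\left(y,U \right)} = -915 + y$
$\left(159 + 857\right)^{2} - q{\left(231,2028 \right)} = \left(159 + 857\right)^{2} - \left(-915 + 231\right) = 1016^{2} - -684 = 1032256 + 684 = 1032940$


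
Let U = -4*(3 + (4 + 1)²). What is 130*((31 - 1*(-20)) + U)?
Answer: -7930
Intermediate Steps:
U = -112 (U = -4*(3 + 5²) = -4*(3 + 25) = -4*28 = -112)
130*((31 - 1*(-20)) + U) = 130*((31 - 1*(-20)) - 112) = 130*((31 + 20) - 112) = 130*(51 - 112) = 130*(-61) = -7930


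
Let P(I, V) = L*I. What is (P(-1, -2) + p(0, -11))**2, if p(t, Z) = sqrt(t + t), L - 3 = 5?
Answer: 64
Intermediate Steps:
L = 8 (L = 3 + 5 = 8)
p(t, Z) = sqrt(2)*sqrt(t) (p(t, Z) = sqrt(2*t) = sqrt(2)*sqrt(t))
P(I, V) = 8*I
(P(-1, -2) + p(0, -11))**2 = (8*(-1) + sqrt(2)*sqrt(0))**2 = (-8 + sqrt(2)*0)**2 = (-8 + 0)**2 = (-8)**2 = 64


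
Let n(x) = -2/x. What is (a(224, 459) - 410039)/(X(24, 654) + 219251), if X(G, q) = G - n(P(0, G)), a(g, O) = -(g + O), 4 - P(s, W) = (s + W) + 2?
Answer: -2258971/1206012 ≈ -1.8731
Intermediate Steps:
P(s, W) = 2 - W - s (P(s, W) = 4 - ((s + W) + 2) = 4 - ((W + s) + 2) = 4 - (2 + W + s) = 4 + (-2 - W - s) = 2 - W - s)
a(g, O) = -O - g (a(g, O) = -(O + g) = -O - g)
X(G, q) = G + 2/(2 - G) (X(G, q) = G - (-2)/(2 - G - 1*0) = G - (-2)/(2 - G + 0) = G - (-2)/(2 - G) = G + 2/(2 - G))
(a(224, 459) - 410039)/(X(24, 654) + 219251) = ((-1*459 - 1*224) - 410039)/((-2 + 24*(-2 + 24))/(-2 + 24) + 219251) = ((-459 - 224) - 410039)/((-2 + 24*22)/22 + 219251) = (-683 - 410039)/((-2 + 528)/22 + 219251) = -410722/((1/22)*526 + 219251) = -410722/(263/11 + 219251) = -410722/2412024/11 = -410722*11/2412024 = -2258971/1206012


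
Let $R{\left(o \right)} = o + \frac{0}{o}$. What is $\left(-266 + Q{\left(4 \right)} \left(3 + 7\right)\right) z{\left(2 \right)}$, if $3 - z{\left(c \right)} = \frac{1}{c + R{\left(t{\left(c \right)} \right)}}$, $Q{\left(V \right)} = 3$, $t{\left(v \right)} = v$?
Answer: $-649$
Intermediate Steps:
$R{\left(o \right)} = o$ ($R{\left(o \right)} = o + 0 = o$)
$z{\left(c \right)} = 3 - \frac{1}{2 c}$ ($z{\left(c \right)} = 3 - \frac{1}{c + c} = 3 - \frac{1}{2 c}$)
$\left(-266 + Q{\left(4 \right)} \left(3 + 7\right)\right) z{\left(2 \right)} = \left(-266 + 3 \left(3 + 7\right)\right) \left(3 - \frac{1}{2 \cdot 2}\right) = \left(-266 + 3 \cdot 10\right) \left(3 - \frac{1}{4}\right) = \left(-266 + 30\right) \left(3 - \frac{1}{4}\right) = \left(-236\right) \frac{11}{4} = -649$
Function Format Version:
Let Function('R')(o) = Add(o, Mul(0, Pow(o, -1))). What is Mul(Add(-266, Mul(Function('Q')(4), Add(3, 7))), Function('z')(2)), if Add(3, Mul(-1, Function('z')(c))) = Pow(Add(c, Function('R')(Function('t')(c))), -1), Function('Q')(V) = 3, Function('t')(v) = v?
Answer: -649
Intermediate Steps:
Function('R')(o) = o (Function('R')(o) = Add(o, 0) = o)
Function('z')(c) = Add(3, Mul(Rational(-1, 2), Pow(c, -1))) (Function('z')(c) = Add(3, Mul(-1, Pow(Add(c, c), -1))) = Add(3, Mul(-1, Pow(Mul(2, c), -1))) = Add(3, Mul(-1, Mul(Rational(1, 2), Pow(c, -1)))) = Add(3, Mul(Rational(-1, 2), Pow(c, -1))))
Mul(Add(-266, Mul(Function('Q')(4), Add(3, 7))), Function('z')(2)) = Mul(Add(-266, Mul(3, Add(3, 7))), Add(3, Mul(Rational(-1, 2), Pow(2, -1)))) = Mul(Add(-266, Mul(3, 10)), Add(3, Mul(Rational(-1, 2), Rational(1, 2)))) = Mul(Add(-266, 30), Add(3, Rational(-1, 4))) = Mul(-236, Rational(11, 4)) = -649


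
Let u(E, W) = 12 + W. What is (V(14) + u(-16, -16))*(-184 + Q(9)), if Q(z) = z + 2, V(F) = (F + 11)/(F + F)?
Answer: 15051/28 ≈ 537.54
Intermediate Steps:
V(F) = (11 + F)/(2*F) (V(F) = (11 + F)/((2*F)) = (11 + F)*(1/(2*F)) = (11 + F)/(2*F))
Q(z) = 2 + z
(V(14) + u(-16, -16))*(-184 + Q(9)) = ((½)*(11 + 14)/14 + (12 - 16))*(-184 + (2 + 9)) = ((½)*(1/14)*25 - 4)*(-184 + 11) = (25/28 - 4)*(-173) = -87/28*(-173) = 15051/28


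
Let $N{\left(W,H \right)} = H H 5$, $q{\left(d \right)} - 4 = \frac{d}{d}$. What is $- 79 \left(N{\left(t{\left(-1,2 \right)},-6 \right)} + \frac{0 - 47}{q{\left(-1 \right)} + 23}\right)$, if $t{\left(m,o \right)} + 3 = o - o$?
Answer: $- \frac{394447}{28} \approx -14087.0$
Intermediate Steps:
$t{\left(m,o \right)} = -3$ ($t{\left(m,o \right)} = -3 + \left(o - o\right) = -3 + 0 = -3$)
$q{\left(d \right)} = 5$ ($q{\left(d \right)} = 4 + \frac{d}{d} = 4 + 1 = 5$)
$N{\left(W,H \right)} = 5 H^{2}$ ($N{\left(W,H \right)} = H^{2} \cdot 5 = 5 H^{2}$)
$- 79 \left(N{\left(t{\left(-1,2 \right)},-6 \right)} + \frac{0 - 47}{q{\left(-1 \right)} + 23}\right) = - 79 \left(5 \left(-6\right)^{2} + \frac{0 - 47}{5 + 23}\right) = - 79 \left(5 \cdot 36 - \frac{47}{28}\right) = - 79 \left(180 - \frac{47}{28}\right) = \left(-79\right) \frac{4993}{28} = - \frac{394447}{28}$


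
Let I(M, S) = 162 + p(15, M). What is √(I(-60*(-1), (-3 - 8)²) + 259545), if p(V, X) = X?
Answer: 9*√3207 ≈ 509.67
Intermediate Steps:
I(M, S) = 162 + M
√(I(-60*(-1), (-3 - 8)²) + 259545) = √((162 - 60*(-1)) + 259545) = √((162 + 60) + 259545) = √(222 + 259545) = √259767 = 9*√3207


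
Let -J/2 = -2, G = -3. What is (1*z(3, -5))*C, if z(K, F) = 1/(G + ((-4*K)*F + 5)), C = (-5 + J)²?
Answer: 1/62 ≈ 0.016129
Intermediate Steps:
J = 4 (J = -2*(-2) = 4)
C = 1 (C = (-5 + 4)² = (-1)² = 1)
z(K, F) = 1/(2 - 4*F*K) (z(K, F) = 1/(-3 + ((-4*K)*F + 5)) = 1/(-3 + (-4*F*K + 5)) = 1/(-3 + (5 - 4*F*K)) = 1/(2 - 4*F*K))
(1*z(3, -5))*C = (1*(-1/(-2 + 4*(-5)*3)))*1 = (1*(-1/(-2 - 60)))*1 = (1*(-1/(-62)))*1 = (1*(-1*(-1/62)))*1 = (1*(1/62))*1 = (1/62)*1 = 1/62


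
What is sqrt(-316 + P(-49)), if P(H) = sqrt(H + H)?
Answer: sqrt(-316 + 7*I*sqrt(2)) ≈ 0.2784 + 17.779*I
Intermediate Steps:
P(H) = sqrt(2)*sqrt(H) (P(H) = sqrt(2*H) = sqrt(2)*sqrt(H))
sqrt(-316 + P(-49)) = sqrt(-316 + sqrt(2)*sqrt(-49)) = sqrt(-316 + sqrt(2)*(7*I)) = sqrt(-316 + 7*I*sqrt(2))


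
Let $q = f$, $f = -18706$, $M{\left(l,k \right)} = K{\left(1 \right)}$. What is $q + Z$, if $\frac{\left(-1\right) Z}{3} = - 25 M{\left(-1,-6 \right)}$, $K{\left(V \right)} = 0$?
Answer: $-18706$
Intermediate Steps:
$M{\left(l,k \right)} = 0$
$q = -18706$
$Z = 0$ ($Z = - 3 \left(\left(-25\right) 0\right) = \left(-3\right) 0 = 0$)
$q + Z = -18706 + 0 = -18706$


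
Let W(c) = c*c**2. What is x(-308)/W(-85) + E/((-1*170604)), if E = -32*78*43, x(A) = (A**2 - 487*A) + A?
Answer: 2015938216/8731015125 ≈ 0.23089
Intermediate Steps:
W(c) = c**3
x(A) = A**2 - 486*A
E = -107328 (E = -2496*43 = -107328)
x(-308)/W(-85) + E/((-1*170604)) = (-308*(-486 - 308))/((-85)**3) - 107328/((-1*170604)) = -308*(-794)/(-614125) - 107328/(-170604) = 244552*(-1/614125) - 107328*(-1/170604) = -244552/614125 + 8944/14217 = 2015938216/8731015125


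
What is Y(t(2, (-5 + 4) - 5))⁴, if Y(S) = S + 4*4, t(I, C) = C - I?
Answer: 4096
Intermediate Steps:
Y(S) = 16 + S (Y(S) = S + 16 = 16 + S)
Y(t(2, (-5 + 4) - 5))⁴ = (16 + (((-5 + 4) - 5) - 1*2))⁴ = (16 + ((-1 - 5) - 2))⁴ = (16 + (-6 - 2))⁴ = (16 - 8)⁴ = 8⁴ = 4096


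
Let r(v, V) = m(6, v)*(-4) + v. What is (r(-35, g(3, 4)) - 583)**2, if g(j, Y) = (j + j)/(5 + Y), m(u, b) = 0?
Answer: 381924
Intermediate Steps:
g(j, Y) = 2*j/(5 + Y) (g(j, Y) = (2*j)/(5 + Y) = 2*j/(5 + Y))
r(v, V) = v (r(v, V) = 0*(-4) + v = 0 + v = v)
(r(-35, g(3, 4)) - 583)**2 = (-35 - 583)**2 = (-618)**2 = 381924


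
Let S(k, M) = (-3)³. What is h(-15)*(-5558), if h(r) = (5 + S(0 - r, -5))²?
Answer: -2690072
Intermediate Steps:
S(k, M) = -27
h(r) = 484 (h(r) = (5 - 27)² = (-22)² = 484)
h(-15)*(-5558) = 484*(-5558) = -2690072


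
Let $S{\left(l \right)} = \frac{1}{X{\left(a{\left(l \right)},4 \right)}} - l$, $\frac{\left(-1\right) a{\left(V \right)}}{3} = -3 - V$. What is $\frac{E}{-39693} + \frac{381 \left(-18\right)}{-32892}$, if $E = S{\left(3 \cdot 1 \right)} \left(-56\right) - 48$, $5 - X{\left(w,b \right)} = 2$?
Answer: $\frac{134440769}{652791078} \approx 0.20595$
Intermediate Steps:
$a{\left(V \right)} = 9 + 3 V$ ($a{\left(V \right)} = - 3 \left(-3 - V\right) = 9 + 3 V$)
$X{\left(w,b \right)} = 3$ ($X{\left(w,b \right)} = 5 - 2 = 3$)
$S{\left(l \right)} = \frac{1}{3} - l$
$E = \frac{304}{3}$ ($E = \left(\frac{1}{3} - 3 \cdot 1\right) \left(-56\right) - 48 = \left(\frac{1}{3} - 3\right) \left(-56\right) - 48 = \left(- \frac{8}{3}\right) \left(-56\right) - 48 = \frac{448}{3} - 48 = \frac{304}{3} \approx 101.33$)
$\frac{E}{-39693} + \frac{381 \left(-18\right)}{-32892} = \frac{304}{3 \left(-39693\right)} + \frac{381 \left(-18\right)}{-32892} = \frac{304}{3} \left(- \frac{1}{39693}\right) - - \frac{1143}{5482} = - \frac{304}{119079} + \frac{1143}{5482} = \frac{134440769}{652791078}$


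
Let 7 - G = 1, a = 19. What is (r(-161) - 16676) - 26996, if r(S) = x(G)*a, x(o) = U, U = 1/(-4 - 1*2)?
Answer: -262051/6 ≈ -43675.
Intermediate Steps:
G = 6 (G = 7 - 1*1 = 7 - 1 = 6)
U = -⅙ (U = 1/(-4 - 2) = 1/(-6) = -⅙ ≈ -0.16667)
x(o) = -⅙
r(S) = -19/6 (r(S) = -⅙*19 = -19/6)
(r(-161) - 16676) - 26996 = (-19/6 - 16676) - 26996 = -100075/6 - 26996 = -262051/6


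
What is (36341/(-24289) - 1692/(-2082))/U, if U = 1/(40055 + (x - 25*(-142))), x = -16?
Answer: -251108775281/8428283 ≈ -29794.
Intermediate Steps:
U = 1/43589 (U = 1/(40055 + (-16 - 25*(-142))) = 1/(40055 + (-16 + 3550)) = 1/(40055 + 3534) = 1/43589 ≈ 2.2942e-5)
(36341/(-24289) - 1692/(-2082))/U = (36341/(-24289) - 1692/(-2082))/(1/43589) = (36341*(-1/24289) - 1692*(-1/2082))*43589 = (-36341/24289 + 282/347)*43589 = -5760829/8428283*43589 = -251108775281/8428283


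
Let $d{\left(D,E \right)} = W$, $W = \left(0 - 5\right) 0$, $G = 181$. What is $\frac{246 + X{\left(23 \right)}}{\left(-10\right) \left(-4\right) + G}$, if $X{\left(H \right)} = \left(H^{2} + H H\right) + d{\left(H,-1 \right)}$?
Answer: $\frac{1304}{221} \approx 5.9005$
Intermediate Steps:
$W = 0$ ($W = \left(-5\right) 0 = 0$)
$d{\left(D,E \right)} = 0$
$X{\left(H \right)} = 2 H^{2}$ ($X{\left(H \right)} = \left(H^{2} + H H\right) + 0 = \left(H^{2} + H^{2}\right) + 0 = 2 H^{2} + 0 = 2 H^{2}$)
$\frac{246 + X{\left(23 \right)}}{\left(-10\right) \left(-4\right) + G} = \frac{246 + 2 \cdot 23^{2}}{\left(-10\right) \left(-4\right) + 181} = \frac{246 + 2 \cdot 529}{40 + 181} = \frac{246 + 1058}{221} = 1304 \cdot \frac{1}{221} = \frac{1304}{221}$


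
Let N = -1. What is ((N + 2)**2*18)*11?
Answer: 198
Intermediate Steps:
((N + 2)**2*18)*11 = ((-1 + 2)**2*18)*11 = (1**2*18)*11 = (1*18)*11 = 18*11 = 198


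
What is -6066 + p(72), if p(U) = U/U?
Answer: -6065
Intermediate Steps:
p(U) = 1
-6066 + p(72) = -6066 + 1 = -6065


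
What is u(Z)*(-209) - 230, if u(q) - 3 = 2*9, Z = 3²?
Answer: -4619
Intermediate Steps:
Z = 9
u(q) = 21 (u(q) = 3 + 2*9 = 3 + 18 = 21)
u(Z)*(-209) - 230 = 21*(-209) - 230 = -4389 - 230 = -4619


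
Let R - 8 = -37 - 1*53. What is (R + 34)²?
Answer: 2304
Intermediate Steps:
R = -82 (R = 8 + (-37 - 1*53) = 8 + (-37 - 53) = 8 - 90 = -82)
(R + 34)² = (-82 + 34)² = (-48)² = 2304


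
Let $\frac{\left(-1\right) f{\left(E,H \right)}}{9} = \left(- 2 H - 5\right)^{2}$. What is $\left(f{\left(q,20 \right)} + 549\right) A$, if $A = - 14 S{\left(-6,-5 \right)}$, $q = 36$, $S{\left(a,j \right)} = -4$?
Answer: $-989856$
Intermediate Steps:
$A = 56$ ($A = \left(-14\right) \left(-4\right) = 56$)
$f{\left(E,H \right)} = - 9 \left(-5 - 2 H\right)^{2}$ ($f{\left(E,H \right)} = - 9 \left(- 2 H - 5\right)^{2} = - 9 \left(-5 - 2 H\right)^{2}$)
$\left(f{\left(q,20 \right)} + 549\right) A = \left(- 9 \left(5 + 2 \cdot 20\right)^{2} + 549\right) 56 = \left(- 9 \left(5 + 40\right)^{2} + 549\right) 56 = \left(- 9 \cdot 45^{2} + 549\right) 56 = \left(\left(-9\right) 2025 + 549\right) 56 = \left(-18225 + 549\right) 56 = \left(-17676\right) 56 = -989856$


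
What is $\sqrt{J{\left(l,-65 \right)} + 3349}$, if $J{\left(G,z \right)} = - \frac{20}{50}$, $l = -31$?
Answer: $\frac{\sqrt{83715}}{5} \approx 57.867$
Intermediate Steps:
$J{\left(G,z \right)} = - \frac{2}{5}$ ($J{\left(G,z \right)} = \left(-20\right) \frac{1}{50} = - \frac{2}{5}$)
$\sqrt{J{\left(l,-65 \right)} + 3349} = \sqrt{- \frac{2}{5} + 3349} = \sqrt{\frac{16743}{5}} = \frac{\sqrt{83715}}{5}$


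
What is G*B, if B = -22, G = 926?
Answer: -20372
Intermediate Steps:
G*B = 926*(-22) = -20372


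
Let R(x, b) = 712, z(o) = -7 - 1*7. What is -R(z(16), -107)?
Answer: -712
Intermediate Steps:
z(o) = -14 (z(o) = -7 - 7 = -14)
-R(z(16), -107) = -1*712 = -712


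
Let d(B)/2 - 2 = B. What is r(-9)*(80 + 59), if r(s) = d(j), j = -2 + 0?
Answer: 0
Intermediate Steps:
j = -2
d(B) = 4 + 2*B
r(s) = 0 (r(s) = 4 + 2*(-2) = 4 - 4 = 0)
r(-9)*(80 + 59) = 0*(80 + 59) = 0*139 = 0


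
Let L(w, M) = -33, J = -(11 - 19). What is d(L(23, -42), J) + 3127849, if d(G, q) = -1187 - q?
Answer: 3126654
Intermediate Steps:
J = 8 (J = -1*(-8) = 8)
d(L(23, -42), J) + 3127849 = (-1187 - 1*8) + 3127849 = (-1187 - 8) + 3127849 = -1195 + 3127849 = 3126654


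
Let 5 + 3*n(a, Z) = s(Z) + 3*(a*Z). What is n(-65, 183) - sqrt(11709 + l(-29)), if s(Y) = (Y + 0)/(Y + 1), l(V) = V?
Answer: -6566777/552 - 4*sqrt(730) ≈ -12004.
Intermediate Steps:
s(Y) = Y/(1 + Y)
n(a, Z) = -5/3 + Z*a + Z/(3*(1 + Z)) (n(a, Z) = -5/3 + (Z/(1 + Z) + 3*(a*Z))/3 = -5/3 + (Z/(1 + Z) + 3*(Z*a))/3 = -5/3 + (Z/(1 + Z) + 3*Z*a)/3 = -5/3 + (Z*a + Z/(3*(1 + Z))) = -5/3 + Z*a + Z/(3*(1 + Z)))
n(-65, 183) - sqrt(11709 + l(-29)) = (183 + (1 + 183)*(-5 + 3*183*(-65)))/(3*(1 + 183)) - sqrt(11709 - 29) = (1/3)*(183 + 184*(-5 - 35685))/184 - sqrt(11680) = (1/3)*(1/184)*(183 + 184*(-35690)) - 4*sqrt(730) = (1/3)*(1/184)*(183 - 6566960) - 4*sqrt(730) = (1/3)*(1/184)*(-6566777) - 4*sqrt(730) = -6566777/552 - 4*sqrt(730)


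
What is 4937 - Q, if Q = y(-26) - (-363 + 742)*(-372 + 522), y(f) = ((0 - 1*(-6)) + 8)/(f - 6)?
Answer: 988599/16 ≈ 61787.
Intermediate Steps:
y(f) = 14/(-6 + f) (y(f) = ((0 + 6) + 8)/(-6 + f) = (6 + 8)/(-6 + f) = 14/(-6 + f))
Q = -909607/16 (Q = 14/(-6 - 26) - (-363 + 742)*(-372 + 522) = 14/(-32) - 379*150 = 14*(-1/32) - 1*56850 = -7/16 - 56850 = -909607/16 ≈ -56850.)
4937 - Q = 4937 - 1*(-909607/16) = 4937 + 909607/16 = 988599/16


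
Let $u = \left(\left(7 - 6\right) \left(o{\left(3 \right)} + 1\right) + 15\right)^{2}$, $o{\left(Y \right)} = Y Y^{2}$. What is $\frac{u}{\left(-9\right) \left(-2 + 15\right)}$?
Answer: $- \frac{1849}{117} \approx -15.803$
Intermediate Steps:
$o{\left(Y \right)} = Y^{3}$
$u = 1849$ ($u = \left(\left(7 - 6\right) \left(3^{3} + 1\right) + 15\right)^{2} = \left(1 \left(27 + 1\right) + 15\right)^{2} = \left(1 \cdot 28 + 15\right)^{2} = \left(28 + 15\right)^{2} = 43^{2} = 1849$)
$\frac{u}{\left(-9\right) \left(-2 + 15\right)} = \frac{1849}{\left(-9\right) \left(-2 + 15\right)} = \frac{1849}{\left(-9\right) 13} = \frac{1849}{-117} = 1849 \left(- \frac{1}{117}\right) = - \frac{1849}{117}$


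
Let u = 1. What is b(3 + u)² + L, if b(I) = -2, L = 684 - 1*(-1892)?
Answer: 2580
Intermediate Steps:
L = 2576 (L = 684 + 1892 = 2576)
b(3 + u)² + L = (-2)² + 2576 = 4 + 2576 = 2580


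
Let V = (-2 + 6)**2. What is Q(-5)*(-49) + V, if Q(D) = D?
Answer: 261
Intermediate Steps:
V = 16 (V = 4**2 = 16)
Q(-5)*(-49) + V = -5*(-49) + 16 = 245 + 16 = 261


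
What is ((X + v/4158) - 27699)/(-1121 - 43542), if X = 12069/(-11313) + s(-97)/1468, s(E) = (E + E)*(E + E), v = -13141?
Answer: 17696722391783/28556992228842 ≈ 0.61970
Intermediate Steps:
s(E) = 4*E² (s(E) = (2*E)*(2*E) = 4*E²)
X = 3778322/153773 (X = 12069/(-11313) + (4*(-97)²)/1468 = 12069*(-1/11313) + (4*9409)*(1/1468) = -447/419 + 37636*(1/1468) = -447/419 + 9409/367 = 3778322/153773 ≈ 24.571)
((X + v/4158) - 27699)/(-1121 - 43542) = ((3778322/153773 - 13141/4158) - 27699)/(-1121 - 43542) = ((3778322/153773 - 13141*1/4158) - 27699)/(-44663) = ((3778322/153773 - 13141/4158) - 27699)*(-1/44663) = (13689531883/639388134 - 27699)*(-1/44663) = -17696722391783/639388134*(-1/44663) = 17696722391783/28556992228842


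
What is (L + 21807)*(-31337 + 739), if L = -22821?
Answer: 31026372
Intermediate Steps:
(L + 21807)*(-31337 + 739) = (-22821 + 21807)*(-31337 + 739) = -1014*(-30598) = 31026372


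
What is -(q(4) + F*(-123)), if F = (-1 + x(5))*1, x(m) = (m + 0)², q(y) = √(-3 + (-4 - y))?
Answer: 2952 - I*√11 ≈ 2952.0 - 3.3166*I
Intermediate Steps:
q(y) = √(-7 - y)
x(m) = m²
F = 24 (F = (-1 + 5²)*1 = (-1 + 25)*1 = 24*1 = 24)
-(q(4) + F*(-123)) = -(√(-7 - 1*4) + 24*(-123)) = -(√(-7 - 4) - 2952) = -(√(-11) - 2952) = -(I*√11 - 2952) = -(-2952 + I*√11) = 2952 - I*√11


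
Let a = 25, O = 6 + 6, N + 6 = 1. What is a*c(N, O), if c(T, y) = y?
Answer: 300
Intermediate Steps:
N = -5 (N = -6 + 1 = -5)
O = 12
a*c(N, O) = 25*12 = 300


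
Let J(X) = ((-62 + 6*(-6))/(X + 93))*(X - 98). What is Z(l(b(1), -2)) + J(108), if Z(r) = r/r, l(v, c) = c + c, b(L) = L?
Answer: -779/201 ≈ -3.8756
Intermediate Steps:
l(v, c) = 2*c
Z(r) = 1
J(X) = -98*(-98 + X)/(93 + X) (J(X) = ((-62 - 36)/(93 + X))*(-98 + X) = (-98/(93 + X))*(-98 + X) = -98*(-98 + X)/(93 + X))
Z(l(b(1), -2)) + J(108) = 1 + 98*(98 - 1*108)/(93 + 108) = 1 + 98*(98 - 108)/201 = 1 + 98*(1/201)*(-10) = 1 - 980/201 = -779/201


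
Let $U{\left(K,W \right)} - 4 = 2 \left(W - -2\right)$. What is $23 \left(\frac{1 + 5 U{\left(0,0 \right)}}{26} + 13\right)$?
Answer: $\frac{8717}{26} \approx 335.27$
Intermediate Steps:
$U{\left(K,W \right)} = 8 + 2 W$ ($U{\left(K,W \right)} = 4 + 2 \left(W - -2\right) = 4 + 2 \left(W + 2\right) = 4 + 2 \left(2 + W\right) = 4 + \left(4 + 2 W\right) = 8 + 2 W$)
$23 \left(\frac{1 + 5 U{\left(0,0 \right)}}{26} + 13\right) = 23 \left(\frac{1 + 5 \left(8 + 2 \cdot 0\right)}{26} + 13\right) = 23 \left(\left(1 + 5 \left(8 + 0\right)\right) \frac{1}{26} + 13\right) = 23 \left(\left(1 + 5 \cdot 8\right) \frac{1}{26} + 13\right) = 23 \left(\left(1 + 40\right) \frac{1}{26} + 13\right) = 23 \left(41 \cdot \frac{1}{26} + 13\right) = 23 \left(\frac{41}{26} + 13\right) = 23 \cdot \frac{379}{26} = \frac{8717}{26}$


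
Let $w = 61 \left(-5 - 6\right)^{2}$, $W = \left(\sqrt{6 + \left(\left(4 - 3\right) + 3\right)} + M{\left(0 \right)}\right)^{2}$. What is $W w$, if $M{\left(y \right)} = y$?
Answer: $73810$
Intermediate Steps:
$W = 10$ ($W = \left(\sqrt{6 + \left(\left(4 - 3\right) + 3\right)} + 0\right)^{2} = \left(\sqrt{6 + \left(1 + 3\right)} + 0\right)^{2} = \left(\sqrt{6 + 4} + 0\right)^{2} = \left(\sqrt{10} + 0\right)^{2} = \left(\sqrt{10}\right)^{2} = 10$)
$w = 7381$ ($w = 61 \left(-5 - 6\right)^{2} = 61 \left(-11\right)^{2} = 61 \cdot 121 = 7381$)
$W w = 10 \cdot 7381 = 73810$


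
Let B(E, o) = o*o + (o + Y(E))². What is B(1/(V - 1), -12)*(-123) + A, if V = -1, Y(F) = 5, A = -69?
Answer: -23808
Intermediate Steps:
B(E, o) = o² + (5 + o)² (B(E, o) = o*o + (o + 5)² = o² + (5 + o)²)
B(1/(V - 1), -12)*(-123) + A = ((-12)² + (5 - 12)²)*(-123) - 69 = (144 + (-7)²)*(-123) - 69 = (144 + 49)*(-123) - 69 = 193*(-123) - 69 = -23739 - 69 = -23808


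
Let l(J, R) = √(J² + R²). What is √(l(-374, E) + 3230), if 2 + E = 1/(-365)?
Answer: √(430316750 + 6205*√64482749)/365 ≈ 60.033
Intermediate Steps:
E = -731/365 (E = -2 + 1/(-365) = -2 - 1/365 = -731/365 ≈ -2.0027)
√(l(-374, E) + 3230) = √(√((-374)² + (-731/365)²) + 3230) = √(√(139876 + 534361/133225) + 3230) = √(√(18635514461/133225) + 3230) = √(17*√64482749/365 + 3230) = √(3230 + 17*√64482749/365)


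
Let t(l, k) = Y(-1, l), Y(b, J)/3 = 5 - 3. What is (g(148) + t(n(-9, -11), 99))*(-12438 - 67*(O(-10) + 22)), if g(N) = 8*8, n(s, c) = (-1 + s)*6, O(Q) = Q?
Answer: -926940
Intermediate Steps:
Y(b, J) = 6 (Y(b, J) = 3*(5 - 3) = 3*2 = 6)
n(s, c) = -6 + 6*s
t(l, k) = 6
g(N) = 64
(g(148) + t(n(-9, -11), 99))*(-12438 - 67*(O(-10) + 22)) = (64 + 6)*(-12438 - 67*(-10 + 22)) = 70*(-12438 - 67*12) = 70*(-12438 - 804) = 70*(-13242) = -926940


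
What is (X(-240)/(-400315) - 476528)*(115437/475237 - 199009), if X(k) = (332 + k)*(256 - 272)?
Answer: 112059025507683769728/1181642855 ≈ 9.4833e+10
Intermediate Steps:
X(k) = -5312 - 16*k (X(k) = (332 + k)*(-16) = -5312 - 16*k)
(X(-240)/(-400315) - 476528)*(115437/475237 - 199009) = ((-5312 - 16*(-240))/(-400315) - 476528)*(115437/475237 - 199009) = ((-5312 + 3840)*(-1/400315) - 476528)*(115437*(1/475237) - 199009) = (-1472*(-1/400315) - 476528)*(16491/67891 - 199009) = (64/17405 - 476528)*(-13510903528/67891) = -8293969776/17405*(-13510903528/67891) = 112059025507683769728/1181642855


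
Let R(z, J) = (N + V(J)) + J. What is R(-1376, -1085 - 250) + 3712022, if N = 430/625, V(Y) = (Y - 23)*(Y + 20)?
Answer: 687057211/125 ≈ 5.4965e+6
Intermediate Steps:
V(Y) = (-23 + Y)*(20 + Y)
N = 86/125 (N = 430*(1/625) = 86/125 ≈ 0.68800)
R(z, J) = -57414/125 + J² - 2*J (R(z, J) = (86/125 + (-460 + J² - 3*J)) + J = (-57414/125 + J² - 3*J) + J = -57414/125 + J² - 2*J)
R(-1376, -1085 - 250) + 3712022 = (-57414/125 + (-1085 - 250)² - 2*(-1085 - 250)) + 3712022 = (-57414/125 + (-1335)² - 2*(-1335)) + 3712022 = (-57414/125 + 1782225 + 2670) + 3712022 = 223054461/125 + 3712022 = 687057211/125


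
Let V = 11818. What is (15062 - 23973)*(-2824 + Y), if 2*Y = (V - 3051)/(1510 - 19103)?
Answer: 885521990241/35186 ≈ 2.5167e+7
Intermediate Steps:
Y = -8767/35186 (Y = ((11818 - 3051)/(1510 - 19103))/2 = (8767/(-17593))/2 = (8767*(-1/17593))/2 = (½)*(-8767/17593) = -8767/35186 ≈ -0.24916)
(15062 - 23973)*(-2824 + Y) = (15062 - 23973)*(-2824 - 8767/35186) = -8911*(-99374031/35186) = 885521990241/35186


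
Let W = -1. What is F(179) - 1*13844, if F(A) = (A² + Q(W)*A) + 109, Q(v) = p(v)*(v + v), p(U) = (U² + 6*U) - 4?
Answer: 21528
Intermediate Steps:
p(U) = -4 + U² + 6*U
Q(v) = 2*v*(-4 + v² + 6*v) (Q(v) = (-4 + v² + 6*v)*(v + v) = (-4 + v² + 6*v)*(2*v) = 2*v*(-4 + v² + 6*v))
F(A) = 109 + A² + 18*A (F(A) = (A² + (2*(-1)*(-4 + (-1)² + 6*(-1)))*A) + 109 = (A² + (2*(-1)*(-4 + 1 - 6))*A) + 109 = (A² + (2*(-1)*(-9))*A) + 109 = (A² + 18*A) + 109 = 109 + A² + 18*A)
F(179) - 1*13844 = (109 + 179² + 18*179) - 1*13844 = (109 + 32041 + 3222) - 13844 = 35372 - 13844 = 21528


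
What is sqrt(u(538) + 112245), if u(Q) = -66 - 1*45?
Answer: sqrt(112134) ≈ 334.86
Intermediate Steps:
u(Q) = -111 (u(Q) = -66 - 45 = -111)
sqrt(u(538) + 112245) = sqrt(-111 + 112245) = sqrt(112134)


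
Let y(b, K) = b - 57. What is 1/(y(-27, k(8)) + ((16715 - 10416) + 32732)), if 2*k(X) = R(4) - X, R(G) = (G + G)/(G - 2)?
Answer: 1/38947 ≈ 2.5676e-5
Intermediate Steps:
R(G) = 2*G/(-2 + G) (R(G) = (2*G)/(-2 + G) = 2*G/(-2 + G))
k(X) = 2 - X/2 (k(X) = (2*4/(-2 + 4) - X)/2 = (2*4/2 - X)/2 = (2*4*(½) - X)/2 = (4 - X)/2 = 2 - X/2)
y(b, K) = -57 + b
1/(y(-27, k(8)) + ((16715 - 10416) + 32732)) = 1/((-57 - 27) + ((16715 - 10416) + 32732)) = 1/(-84 + (6299 + 32732)) = 1/(-84 + 39031) = 1/38947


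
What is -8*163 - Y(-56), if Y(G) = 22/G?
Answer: -36501/28 ≈ -1303.6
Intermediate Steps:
-8*163 - Y(-56) = -8*163 - 22/(-56) = -1304 - 22*(-1)/56 = -1304 - 1*(-11/28) = -1304 + 11/28 = -36501/28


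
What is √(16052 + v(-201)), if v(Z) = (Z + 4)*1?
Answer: √15855 ≈ 125.92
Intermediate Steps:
v(Z) = 4 + Z (v(Z) = (4 + Z)*1 = 4 + Z)
√(16052 + v(-201)) = √(16052 + (4 - 201)) = √(16052 - 197) = √15855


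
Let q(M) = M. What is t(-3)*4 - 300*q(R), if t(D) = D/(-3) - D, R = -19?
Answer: 5716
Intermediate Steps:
t(D) = -4*D/3 (t(D) = D*(-1/3) - D = -D/3 - D = -4*D/3)
t(-3)*4 - 300*q(R) = -4/3*(-3)*4 - 300*(-19) = 4*4 + 5700 = 16 + 5700 = 5716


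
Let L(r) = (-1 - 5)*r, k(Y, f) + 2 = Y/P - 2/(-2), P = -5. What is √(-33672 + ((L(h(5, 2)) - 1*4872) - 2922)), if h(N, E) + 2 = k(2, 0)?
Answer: 2*I*√259035/5 ≈ 203.58*I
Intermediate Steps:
k(Y, f) = -1 - Y/5 (k(Y, f) = -2 + (Y/(-5) - 2/(-2)) = -2 + (Y*(-⅕) - 2*(-½)) = -2 + (-Y/5 + 1) = -2 + (1 - Y/5) = -1 - Y/5)
h(N, E) = -17/5 (h(N, E) = -2 + (-1 - ⅕*2) = -2 + (-1 - ⅖) = -2 - 7/5 = -17/5)
L(r) = -6*r
√(-33672 + ((L(h(5, 2)) - 1*4872) - 2922)) = √(-33672 + ((-6*(-17/5) - 1*4872) - 2922)) = √(-33672 + ((102/5 - 4872) - 2922)) = √(-33672 + (-24258/5 - 2922)) = √(-33672 - 38868/5) = √(-207228/5) = 2*I*√259035/5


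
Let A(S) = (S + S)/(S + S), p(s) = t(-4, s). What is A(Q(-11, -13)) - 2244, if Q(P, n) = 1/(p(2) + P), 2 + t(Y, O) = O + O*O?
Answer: -2243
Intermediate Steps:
t(Y, O) = -2 + O + O² (t(Y, O) = -2 + (O + O*O) = -2 + (O + O²) = -2 + O + O²)
p(s) = -2 + s + s²
Q(P, n) = 1/(4 + P) (Q(P, n) = 1/((-2 + 2 + 2²) + P) = 1/((-2 + 2 + 4) + P) = 1/(4 + P))
A(S) = 1 (A(S) = (2*S)/((2*S)) = (2*S)*(1/(2*S)) = 1)
A(Q(-11, -13)) - 2244 = 1 - 2244 = -2243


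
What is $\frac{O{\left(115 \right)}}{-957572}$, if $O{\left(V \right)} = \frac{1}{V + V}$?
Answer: $- \frac{1}{220241560} \approx -4.5405 \cdot 10^{-9}$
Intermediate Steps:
$O{\left(V \right)} = \frac{1}{2 V}$
$\frac{O{\left(115 \right)}}{-957572} = \frac{\frac{1}{2} \cdot \frac{1}{115}}{-957572} = \frac{1}{2} \cdot \frac{1}{115} \left(- \frac{1}{957572}\right) = \frac{1}{230} \left(- \frac{1}{957572}\right) = - \frac{1}{220241560}$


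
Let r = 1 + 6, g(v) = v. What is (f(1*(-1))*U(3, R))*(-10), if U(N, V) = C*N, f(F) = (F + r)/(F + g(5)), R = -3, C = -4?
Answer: 180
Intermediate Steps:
r = 7
f(F) = (7 + F)/(5 + F) (f(F) = (F + 7)/(F + 5) = (7 + F)/(5 + F))
U(N, V) = -4*N
(f(1*(-1))*U(3, R))*(-10) = (((7 + 1*(-1))/(5 + 1*(-1)))*(-4*3))*(-10) = (((7 - 1)/(5 - 1))*(-12))*(-10) = ((6/4)*(-12))*(-10) = (((1/4)*6)*(-12))*(-10) = ((3/2)*(-12))*(-10) = -18*(-10) = 180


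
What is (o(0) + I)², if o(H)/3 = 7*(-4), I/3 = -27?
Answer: 27225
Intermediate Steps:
I = -81 (I = 3*(-27) = -81)
o(H) = -84 (o(H) = 3*(7*(-4)) = 3*(-28) = -84)
(o(0) + I)² = (-84 - 81)² = (-165)² = 27225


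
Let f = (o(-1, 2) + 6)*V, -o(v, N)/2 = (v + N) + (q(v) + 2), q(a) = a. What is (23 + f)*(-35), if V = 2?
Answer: -945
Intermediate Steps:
o(v, N) = -4 - 4*v - 2*N (o(v, N) = -2*((v + N) + (v + 2)) = -2*((N + v) + (2 + v)) = -2*(2 + N + 2*v) = -4 - 4*v - 2*N)
f = 4 (f = ((-4 - 4*(-1) - 2*2) + 6)*2 = ((-4 + 4 - 4) + 6)*2 = (-4 + 6)*2 = 2*2 = 4)
(23 + f)*(-35) = (23 + 4)*(-35) = 27*(-35) = -945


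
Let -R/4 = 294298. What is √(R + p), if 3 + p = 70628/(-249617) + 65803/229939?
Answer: I*√1755602889812571140297782/1221206029 ≈ 1085.0*I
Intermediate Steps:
R = -1177192 (R = -4*294298 = -1177192)
p = -172004634330/57396683363 (p = -3 + (70628/(-249617) + 65803/229939) = -3 + (70628*(-1/249617) + 65803*(1/229939)) = -3 + (-70628/249617 + 65803/229939) = -3 + 185415759/57396683363 = -172004634330/57396683363 ≈ -2.9968)
√(R + p) = √(-1177192 - 172004634330/57396683363) = √(-67567088486091026/57396683363) = I*√1755602889812571140297782/1221206029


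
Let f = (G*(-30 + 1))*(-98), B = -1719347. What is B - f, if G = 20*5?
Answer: -2003547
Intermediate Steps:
G = 100
f = 284200 (f = (100*(-30 + 1))*(-98) = (100*(-29))*(-98) = -2900*(-98) = 284200)
B - f = -1719347 - 1*284200 = -1719347 - 284200 = -2003547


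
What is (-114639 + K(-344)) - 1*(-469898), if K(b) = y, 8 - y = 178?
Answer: 355089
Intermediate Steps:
y = -170 (y = 8 - 1*178 = 8 - 178 = -170)
K(b) = -170
(-114639 + K(-344)) - 1*(-469898) = (-114639 - 170) - 1*(-469898) = -114809 + 469898 = 355089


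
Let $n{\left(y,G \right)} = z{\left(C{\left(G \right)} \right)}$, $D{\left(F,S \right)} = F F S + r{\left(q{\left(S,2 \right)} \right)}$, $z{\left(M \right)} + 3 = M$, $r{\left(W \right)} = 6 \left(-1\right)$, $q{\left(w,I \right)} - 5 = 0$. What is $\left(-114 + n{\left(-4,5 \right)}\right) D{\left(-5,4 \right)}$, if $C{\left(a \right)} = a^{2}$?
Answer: $-8648$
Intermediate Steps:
$q{\left(w,I \right)} = 5$ ($q{\left(w,I \right)} = 5 + 0 = 5$)
$r{\left(W \right)} = -6$
$z{\left(M \right)} = -3 + M$
$D{\left(F,S \right)} = -6 + S F^{2}$ ($D{\left(F,S \right)} = F F S - 6 = F^{2} S - 6 = S F^{2} - 6 = -6 + S F^{2}$)
$n{\left(y,G \right)} = -3 + G^{2}$
$\left(-114 + n{\left(-4,5 \right)}\right) D{\left(-5,4 \right)} = \left(-114 - \left(3 - 5^{2}\right)\right) \left(-6 + 4 \left(-5\right)^{2}\right) = \left(-114 + \left(-3 + 25\right)\right) \left(-6 + 4 \cdot 25\right) = \left(-114 + 22\right) \left(-6 + 100\right) = \left(-92\right) 94 = -8648$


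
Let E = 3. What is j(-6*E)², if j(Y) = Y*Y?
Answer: 104976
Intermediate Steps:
j(Y) = Y²
j(-6*E)² = ((-6*3)²)² = ((-18)²)² = 324² = 104976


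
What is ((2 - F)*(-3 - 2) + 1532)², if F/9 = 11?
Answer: 4068289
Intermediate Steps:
F = 99 (F = 9*11 = 99)
((2 - F)*(-3 - 2) + 1532)² = ((2 - 1*99)*(-3 - 2) + 1532)² = ((2 - 99)*(-5) + 1532)² = (-97*(-5) + 1532)² = (485 + 1532)² = 2017² = 4068289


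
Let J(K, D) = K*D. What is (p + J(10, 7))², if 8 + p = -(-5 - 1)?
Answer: 4624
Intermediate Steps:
J(K, D) = D*K
p = -2 (p = -8 - (-5 - 1) = -8 - 1*(-6) = -8 + 6 = -2)
(p + J(10, 7))² = (-2 + 7*10)² = (-2 + 70)² = 68² = 4624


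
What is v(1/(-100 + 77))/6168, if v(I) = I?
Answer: -1/141864 ≈ -7.0490e-6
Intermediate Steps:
v(1/(-100 + 77))/6168 = 1/((-100 + 77)*6168) = (1/6168)/(-23) = -1/23*1/6168 = -1/141864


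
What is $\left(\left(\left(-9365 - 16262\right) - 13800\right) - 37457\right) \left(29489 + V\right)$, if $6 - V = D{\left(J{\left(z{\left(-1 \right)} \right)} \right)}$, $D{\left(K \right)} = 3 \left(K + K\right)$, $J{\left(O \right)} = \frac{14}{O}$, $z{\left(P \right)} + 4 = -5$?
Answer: $-2268411164$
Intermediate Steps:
$z{\left(P \right)} = -9$ ($z{\left(P \right)} = -4 - 5 = -9$)
$D{\left(K \right)} = 6 K$ ($D{\left(K \right)} = 3 \cdot 2 K = 6 K$)
$V = \frac{46}{3}$ ($V = 6 - 6 \frac{14}{-9} = 6 - 6 \cdot 14 \left(- \frac{1}{9}\right) = 6 - 6 \left(- \frac{14}{9}\right) = 6 - - \frac{28}{3} = 6 + \frac{28}{3} = \frac{46}{3} \approx 15.333$)
$\left(\left(\left(-9365 - 16262\right) - 13800\right) - 37457\right) \left(29489 + V\right) = \left(\left(\left(-9365 - 16262\right) - 13800\right) - 37457\right) \left(29489 + \frac{46}{3}\right) = \left(\left(-25627 - 13800\right) - 37457\right) \frac{88513}{3} = \left(-39427 - 37457\right) \frac{88513}{3} = \left(-76884\right) \frac{88513}{3} = -2268411164$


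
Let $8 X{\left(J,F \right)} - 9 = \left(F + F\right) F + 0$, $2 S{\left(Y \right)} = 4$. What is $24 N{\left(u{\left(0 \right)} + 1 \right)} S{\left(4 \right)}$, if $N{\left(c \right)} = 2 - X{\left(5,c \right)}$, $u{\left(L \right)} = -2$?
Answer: $30$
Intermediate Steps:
$S{\left(Y \right)} = 2$ ($S{\left(Y \right)} = \frac{1}{2} \cdot 4 = 2$)
$X{\left(J,F \right)} = \frac{9}{8} + \frac{F^{2}}{4}$ ($X{\left(J,F \right)} = \frac{9}{8} + \frac{\left(F + F\right) F + 0}{8} = \frac{9}{8} + \frac{2 F F + 0}{8} = \frac{9}{8} + \frac{2 F^{2} + 0}{8} = \frac{9}{8} + \frac{2 F^{2}}{8} = \frac{9}{8} + \frac{F^{2}}{4}$)
$N{\left(c \right)} = \frac{7}{8} - \frac{c^{2}}{4}$ ($N{\left(c \right)} = 2 - \left(\frac{9}{8} + \frac{c^{2}}{4}\right) = \frac{7}{8} - \frac{c^{2}}{4}$)
$24 N{\left(u{\left(0 \right)} + 1 \right)} S{\left(4 \right)} = 24 \left(\frac{7}{8} - \frac{\left(-2 + 1\right)^{2}}{4}\right) 2 = 24 \left(\frac{7}{8} - \frac{\left(-1\right)^{2}}{4}\right) 2 = 24 \left(\frac{7}{8} - \frac{1}{4}\right) 2 = 24 \cdot \frac{5}{8} \cdot 2 = 15 \cdot 2 = 30$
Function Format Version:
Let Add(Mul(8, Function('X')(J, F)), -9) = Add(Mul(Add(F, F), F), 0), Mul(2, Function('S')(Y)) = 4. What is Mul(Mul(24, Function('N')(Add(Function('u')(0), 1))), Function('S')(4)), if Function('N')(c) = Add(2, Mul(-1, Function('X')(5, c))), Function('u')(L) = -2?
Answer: 30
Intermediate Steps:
Function('S')(Y) = 2 (Function('S')(Y) = Mul(Rational(1, 2), 4) = 2)
Function('X')(J, F) = Add(Rational(9, 8), Mul(Rational(1, 4), Pow(F, 2))) (Function('X')(J, F) = Add(Rational(9, 8), Mul(Rational(1, 8), Add(Mul(Add(F, F), F), 0))) = Add(Rational(9, 8), Mul(Rational(1, 8), Add(Mul(Mul(2, F), F), 0))) = Add(Rational(9, 8), Mul(Rational(1, 8), Add(Mul(2, Pow(F, 2)), 0))) = Add(Rational(9, 8), Mul(Rational(1, 8), Mul(2, Pow(F, 2)))) = Add(Rational(9, 8), Mul(Rational(1, 4), Pow(F, 2))))
Function('N')(c) = Add(Rational(7, 8), Mul(Rational(-1, 4), Pow(c, 2))) (Function('N')(c) = Add(2, Mul(-1, Add(Rational(9, 8), Mul(Rational(1, 4), Pow(c, 2))))) = Add(2, Add(Rational(-9, 8), Mul(Rational(-1, 4), Pow(c, 2)))) = Add(Rational(7, 8), Mul(Rational(-1, 4), Pow(c, 2))))
Mul(Mul(24, Function('N')(Add(Function('u')(0), 1))), Function('S')(4)) = Mul(Mul(24, Add(Rational(7, 8), Mul(Rational(-1, 4), Pow(Add(-2, 1), 2)))), 2) = Mul(Mul(24, Add(Rational(7, 8), Mul(Rational(-1, 4), Pow(-1, 2)))), 2) = Mul(Mul(24, Add(Rational(7, 8), Mul(Rational(-1, 4), 1))), 2) = Mul(Mul(24, Add(Rational(7, 8), Rational(-1, 4))), 2) = Mul(Mul(24, Rational(5, 8)), 2) = Mul(15, 2) = 30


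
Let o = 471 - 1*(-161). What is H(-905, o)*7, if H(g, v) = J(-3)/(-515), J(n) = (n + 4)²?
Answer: -7/515 ≈ -0.013592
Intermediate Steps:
o = 632 (o = 471 + 161 = 632)
J(n) = (4 + n)²
H(g, v) = -1/515 (H(g, v) = (4 - 3)²/(-515) = 1²*(-1/515) = 1*(-1/515) = -1/515)
H(-905, o)*7 = -1/515*7 = -7/515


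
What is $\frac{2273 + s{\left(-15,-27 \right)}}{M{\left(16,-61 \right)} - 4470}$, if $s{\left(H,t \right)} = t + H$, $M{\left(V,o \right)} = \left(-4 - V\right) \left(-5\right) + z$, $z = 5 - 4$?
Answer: $- \frac{2231}{4369} \approx -0.51064$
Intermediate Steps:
$z = 1$
$M{\left(V,o \right)} = 21 + 5 V$ ($M{\left(V,o \right)} = \left(-4 - V\right) \left(-5\right) + 1 = \left(20 + 5 V\right) + 1 = 21 + 5 V$)
$s{\left(H,t \right)} = H + t$
$\frac{2273 + s{\left(-15,-27 \right)}}{M{\left(16,-61 \right)} - 4470} = \frac{2273 - 42}{\left(21 + 5 \cdot 16\right) - 4470} = \frac{2273 - 42}{\left(21 + 80\right) - 4470} = \frac{2231}{101 - 4470} = \frac{2231}{-4369} = 2231 \left(- \frac{1}{4369}\right) = - \frac{2231}{4369}$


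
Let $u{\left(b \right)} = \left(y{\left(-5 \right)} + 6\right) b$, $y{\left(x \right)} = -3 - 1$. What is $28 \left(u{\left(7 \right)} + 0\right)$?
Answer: $392$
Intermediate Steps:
$y{\left(x \right)} = -4$ ($y{\left(x \right)} = -3 - 1 = -4$)
$u{\left(b \right)} = 2 b$ ($u{\left(b \right)} = \left(-4 + 6\right) b = 2 b$)
$28 \left(u{\left(7 \right)} + 0\right) = 28 \left(2 \cdot 7 + 0\right) = 28 \left(14 + 0\right) = 28 \cdot 14 = 392$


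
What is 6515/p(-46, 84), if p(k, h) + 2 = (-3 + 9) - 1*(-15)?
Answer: 6515/19 ≈ 342.89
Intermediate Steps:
p(k, h) = 19 (p(k, h) = -2 + ((-3 + 9) - 1*(-15)) = -2 + (6 + 15) = -2 + 21 = 19)
6515/p(-46, 84) = 6515/19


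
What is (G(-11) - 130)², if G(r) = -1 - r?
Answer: 14400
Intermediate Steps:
(G(-11) - 130)² = ((-1 - 1*(-11)) - 130)² = ((-1 + 11) - 130)² = (10 - 130)² = (-120)² = 14400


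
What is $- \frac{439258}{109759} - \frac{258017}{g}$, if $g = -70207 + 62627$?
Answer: $\frac{24990112263}{831973220} \approx 30.037$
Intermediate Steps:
$g = -7580$
$- \frac{439258}{109759} - \frac{258017}{g} = - \frac{439258}{109759} - \frac{258017}{-7580} = \left(-439258\right) \frac{1}{109759} - - \frac{258017}{7580} = - \frac{439258}{109759} + \frac{258017}{7580} = \frac{24990112263}{831973220}$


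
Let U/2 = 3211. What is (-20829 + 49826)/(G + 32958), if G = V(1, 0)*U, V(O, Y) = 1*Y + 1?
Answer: 28997/39380 ≈ 0.73634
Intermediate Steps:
V(O, Y) = 1 + Y (V(O, Y) = Y + 1 = 1 + Y)
U = 6422 (U = 2*3211 = 6422)
G = 6422 (G = (1 + 0)*6422 = 1*6422 = 6422)
(-20829 + 49826)/(G + 32958) = (-20829 + 49826)/(6422 + 32958) = 28997/39380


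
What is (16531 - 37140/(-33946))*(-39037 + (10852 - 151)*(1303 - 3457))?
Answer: -6478753165343903/16973 ≈ -3.8171e+11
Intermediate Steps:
(16531 - 37140/(-33946))*(-39037 + (10852 - 151)*(1303 - 3457)) = (16531 - 37140*(-1/33946))*(-39037 + 10701*(-2154)) = (16531 + 18570/16973)*(-39037 - 23049954) = (280599233/16973)*(-23088991) = -6478753165343903/16973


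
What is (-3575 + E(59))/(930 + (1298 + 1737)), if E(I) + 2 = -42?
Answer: -3619/3965 ≈ -0.91274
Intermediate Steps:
E(I) = -44 (E(I) = -2 - 42 = -44)
(-3575 + E(59))/(930 + (1298 + 1737)) = (-3575 - 44)/(930 + (1298 + 1737)) = -3619/(930 + 3035) = -3619/3965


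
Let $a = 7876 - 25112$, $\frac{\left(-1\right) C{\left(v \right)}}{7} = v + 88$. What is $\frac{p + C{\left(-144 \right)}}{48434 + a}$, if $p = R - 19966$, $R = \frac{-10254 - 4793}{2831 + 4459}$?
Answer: $- \frac{142709507}{227433420} \approx -0.62748$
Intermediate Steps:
$C{\left(v \right)} = -616 - 7 v$ ($C{\left(v \right)} = - 7 \left(v + 88\right) = - 7 \left(88 + v\right) = -616 - 7 v$)
$R = - \frac{15047}{7290} \approx -2.0641$
$p = - \frac{145567187}{7290}$ ($p = - \frac{15047}{7290} - 19966 = - \frac{145567187}{7290} \approx -19968.0$)
$a = -17236$ ($a = 7876 - 25112 = -17236$)
$\frac{p + C{\left(-144 \right)}}{48434 + a} = \frac{- \frac{145567187}{7290} - -392}{48434 - 17236} = \frac{- \frac{145567187}{7290} + \left(-616 + 1008\right)}{31198} = \left(- \frac{145567187}{7290} + 392\right) \frac{1}{31198} = \left(- \frac{142709507}{7290}\right) \frac{1}{31198} = - \frac{142709507}{227433420}$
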